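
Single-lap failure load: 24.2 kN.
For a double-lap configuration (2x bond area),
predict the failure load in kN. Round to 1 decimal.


Failure load = 24.2 * 2 = 48.4 kN

48.4


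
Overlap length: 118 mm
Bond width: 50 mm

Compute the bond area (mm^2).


Bond area = 118 * 50 = 5900 mm^2

5900


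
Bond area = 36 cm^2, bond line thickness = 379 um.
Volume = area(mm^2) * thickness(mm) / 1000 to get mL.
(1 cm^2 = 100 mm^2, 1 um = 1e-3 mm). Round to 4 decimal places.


area_mm2 = 36 * 100 = 3600
blt_mm = 379 * 1e-3 = 0.379
vol_mm3 = 3600 * 0.379 = 1364.4
vol_mL = 1364.4 / 1000 = 1.3644 mL

1.3644


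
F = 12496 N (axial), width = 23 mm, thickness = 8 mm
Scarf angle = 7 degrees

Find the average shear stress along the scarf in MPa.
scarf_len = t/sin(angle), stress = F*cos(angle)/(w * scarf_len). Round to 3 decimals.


scarf_len = 8/sin(7 deg) = 65.6441
cos(7 deg) = 0.992546
stress = 12496*0.992546/(23*65.6441) = 8.215 MPa

8.215


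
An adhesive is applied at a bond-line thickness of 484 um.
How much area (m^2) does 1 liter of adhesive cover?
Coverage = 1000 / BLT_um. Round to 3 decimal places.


Coverage = 1000 / 484 = 2.066 m^2

2.066


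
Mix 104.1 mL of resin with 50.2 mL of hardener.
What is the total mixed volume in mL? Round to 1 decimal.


Total = 104.1 + 50.2 = 154.3 mL

154.3


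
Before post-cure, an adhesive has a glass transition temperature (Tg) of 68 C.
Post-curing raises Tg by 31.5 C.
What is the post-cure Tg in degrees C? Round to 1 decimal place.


Tg_post = Tg_base + delta_Tg
= 68 + 31.5
= 99.5 C

99.5


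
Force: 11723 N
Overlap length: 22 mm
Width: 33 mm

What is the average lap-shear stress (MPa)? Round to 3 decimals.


Average shear stress = F / (overlap * width)
= 11723 / (22 * 33)
= 16.147 MPa

16.147


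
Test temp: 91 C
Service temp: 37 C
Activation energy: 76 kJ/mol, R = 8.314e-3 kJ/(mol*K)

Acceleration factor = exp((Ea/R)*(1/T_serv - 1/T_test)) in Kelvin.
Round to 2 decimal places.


AF = exp((76/0.008314)*(1/310.15 - 1/364.15))
= 79.09

79.09


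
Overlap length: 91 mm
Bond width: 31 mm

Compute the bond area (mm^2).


Bond area = 91 * 31 = 2821 mm^2

2821


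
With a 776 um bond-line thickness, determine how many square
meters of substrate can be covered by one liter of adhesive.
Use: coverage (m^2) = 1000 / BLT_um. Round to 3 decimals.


Coverage = 1000 / 776 = 1.289 m^2

1.289


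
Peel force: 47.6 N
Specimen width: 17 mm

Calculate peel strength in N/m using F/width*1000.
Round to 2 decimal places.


Peel strength = 47.6 / 17 * 1000 = 2800.00 N/m

2800.00


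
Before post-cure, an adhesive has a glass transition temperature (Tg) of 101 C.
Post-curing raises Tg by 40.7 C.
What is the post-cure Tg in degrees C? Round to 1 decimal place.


Tg_post = Tg_base + delta_Tg
= 101 + 40.7
= 141.7 C

141.7


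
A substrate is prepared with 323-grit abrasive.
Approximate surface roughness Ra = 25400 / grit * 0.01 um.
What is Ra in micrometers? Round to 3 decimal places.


Ra = 25400 / 323 * 0.01 = 0.786 um

0.786


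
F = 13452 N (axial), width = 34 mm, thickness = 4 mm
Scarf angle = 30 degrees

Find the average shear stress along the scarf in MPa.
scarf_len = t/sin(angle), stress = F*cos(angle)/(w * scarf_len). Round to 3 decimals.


scarf_len = 4/sin(30 deg) = 8.0000
cos(30 deg) = 0.866025
stress = 13452*0.866025/(34*8.0000) = 42.830 MPa

42.830


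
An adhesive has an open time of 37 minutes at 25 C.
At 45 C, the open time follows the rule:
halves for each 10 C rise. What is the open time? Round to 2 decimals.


Factor = 2^((45-25)/10) = 4.0000
Open time = 37 / 4.0000 = 9.25 min

9.25


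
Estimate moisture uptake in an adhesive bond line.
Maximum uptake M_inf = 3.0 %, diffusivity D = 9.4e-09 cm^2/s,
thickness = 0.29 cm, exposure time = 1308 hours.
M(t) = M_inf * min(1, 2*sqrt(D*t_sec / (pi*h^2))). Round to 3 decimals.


Convert time: 1308 h = 4708800 s
ratio = min(1, 2*sqrt(9.4e-09*4708800/(pi*0.29^2)))
= 0.818608
M(t) = 3.0 * 0.818608 = 2.456%

2.456


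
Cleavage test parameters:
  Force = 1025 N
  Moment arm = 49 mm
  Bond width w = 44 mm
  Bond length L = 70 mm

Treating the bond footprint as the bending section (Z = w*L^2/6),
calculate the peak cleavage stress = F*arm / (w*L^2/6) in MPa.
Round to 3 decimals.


M = 1025 * 49 = 50225 N*mm
Z = 44 * 70^2 / 6 = 215600 / 6 mm^3
sigma = M / Z = 6 * 50225 / 215600 = 301350 / 215600
= 1.398 MPa

1.398


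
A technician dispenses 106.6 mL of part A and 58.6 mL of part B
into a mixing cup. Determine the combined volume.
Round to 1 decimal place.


Combined volume = 106.6 + 58.6
= 165.2 mL

165.2


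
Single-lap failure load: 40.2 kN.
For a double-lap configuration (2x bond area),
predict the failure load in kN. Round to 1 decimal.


Failure load = 40.2 * 2 = 80.4 kN

80.4


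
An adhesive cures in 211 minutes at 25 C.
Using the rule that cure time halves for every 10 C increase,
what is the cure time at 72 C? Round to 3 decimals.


Factor = 2^((72 - 25) / 10) = 25.9921
Cure time = 211 / 25.9921
= 8.118 minutes

8.118


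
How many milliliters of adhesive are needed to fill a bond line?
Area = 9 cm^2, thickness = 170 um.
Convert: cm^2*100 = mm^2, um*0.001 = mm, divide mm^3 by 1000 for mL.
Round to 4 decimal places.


= (9 * 100) * (170 * 0.001) / 1000
= 0.1530 mL

0.1530


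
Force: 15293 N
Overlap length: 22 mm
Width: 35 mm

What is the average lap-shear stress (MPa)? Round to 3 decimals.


Average shear stress = F / (overlap * width)
= 15293 / (22 * 35)
= 19.861 MPa

19.861


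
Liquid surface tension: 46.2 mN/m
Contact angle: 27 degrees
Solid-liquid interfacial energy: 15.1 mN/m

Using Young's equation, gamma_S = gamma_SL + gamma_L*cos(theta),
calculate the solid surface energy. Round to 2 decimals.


gamma_S = 15.1 + 46.2 * cos(27)
= 56.26 mN/m

56.26


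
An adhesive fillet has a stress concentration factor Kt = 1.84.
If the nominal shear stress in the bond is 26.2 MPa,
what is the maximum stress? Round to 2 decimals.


Max stress = 26.2 * 1.84 = 48.21 MPa

48.21


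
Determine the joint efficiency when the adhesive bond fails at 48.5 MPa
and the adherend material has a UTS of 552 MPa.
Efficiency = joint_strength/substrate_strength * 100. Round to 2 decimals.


Joint efficiency = 48.5 / 552 * 100
= 8.79%

8.79


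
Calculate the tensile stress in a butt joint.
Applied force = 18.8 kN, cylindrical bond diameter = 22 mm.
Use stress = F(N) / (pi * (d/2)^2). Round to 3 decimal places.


A = pi * 11.0^2 = 380.1327 mm^2
sigma = 18800.0 / 380.1327 = 49.456 MPa

49.456


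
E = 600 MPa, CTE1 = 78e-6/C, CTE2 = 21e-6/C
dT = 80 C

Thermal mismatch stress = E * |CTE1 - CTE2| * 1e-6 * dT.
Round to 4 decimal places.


= 600 * 57e-6 * 80
= 2.7360 MPa

2.7360


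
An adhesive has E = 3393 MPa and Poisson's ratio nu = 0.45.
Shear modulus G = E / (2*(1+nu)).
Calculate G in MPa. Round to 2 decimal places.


G = 3393 / (2*(1+0.45))
= 3393 / 2.90
= 1170.00 MPa

1170.00


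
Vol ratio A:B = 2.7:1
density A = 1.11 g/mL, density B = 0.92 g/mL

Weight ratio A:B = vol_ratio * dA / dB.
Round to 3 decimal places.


Weight ratio = 2.7 * 1.11 / 0.92
= 3.258

3.258


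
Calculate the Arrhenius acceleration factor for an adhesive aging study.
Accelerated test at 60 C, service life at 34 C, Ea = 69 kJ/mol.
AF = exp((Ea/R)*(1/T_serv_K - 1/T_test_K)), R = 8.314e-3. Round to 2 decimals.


T_test = 333.15 K, T_serv = 307.15 K
Ea/R = 69 / 0.008314 = 8299.25
AF = exp(8299.25 * (1/307.15 - 1/333.15))
= 8.24

8.24


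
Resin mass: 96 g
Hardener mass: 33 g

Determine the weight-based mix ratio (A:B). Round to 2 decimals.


Ratio = 96 / 33 = 2.91

2.91


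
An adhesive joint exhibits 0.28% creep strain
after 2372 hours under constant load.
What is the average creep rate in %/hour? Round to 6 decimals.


Creep rate = strain / time
= 0.28 / 2372
= 0.000118 %/h

0.000118


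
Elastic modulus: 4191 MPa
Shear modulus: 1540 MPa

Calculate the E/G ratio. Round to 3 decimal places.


E / G = 4191 / 1540 = 2.721

2.721


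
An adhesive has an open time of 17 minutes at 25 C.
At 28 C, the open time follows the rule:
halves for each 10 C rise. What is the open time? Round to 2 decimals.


Factor = 2^((28-25)/10) = 1.2311
Open time = 17 / 1.2311 = 13.81 min

13.81


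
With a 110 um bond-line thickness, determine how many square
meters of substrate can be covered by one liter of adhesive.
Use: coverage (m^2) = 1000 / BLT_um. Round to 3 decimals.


Coverage = 1000 / 110 = 9.091 m^2

9.091


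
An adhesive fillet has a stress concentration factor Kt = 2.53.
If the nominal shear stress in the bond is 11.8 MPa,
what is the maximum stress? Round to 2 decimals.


Max stress = 11.8 * 2.53 = 29.85 MPa

29.85


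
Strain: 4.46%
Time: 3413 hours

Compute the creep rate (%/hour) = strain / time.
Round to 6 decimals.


Creep rate = 4.46 / 3413
= 0.001307 %/h

0.001307


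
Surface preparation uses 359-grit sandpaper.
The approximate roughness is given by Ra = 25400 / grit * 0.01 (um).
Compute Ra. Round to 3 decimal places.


Ra = 25400 / 359 * 0.01
= 254 / 359
= 0.708 um

0.708


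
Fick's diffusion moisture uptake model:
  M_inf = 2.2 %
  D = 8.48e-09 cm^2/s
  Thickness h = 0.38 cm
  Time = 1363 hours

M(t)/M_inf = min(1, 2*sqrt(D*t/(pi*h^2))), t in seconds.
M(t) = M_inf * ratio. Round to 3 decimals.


t_sec = 1363 * 3600 = 4906800
ratio = 2*sqrt(8.48e-09*4906800/(pi*0.38^2))
= min(1, 0.605715)
= 0.605715
M(t) = 2.2 * 0.605715 = 1.333 %

1.333


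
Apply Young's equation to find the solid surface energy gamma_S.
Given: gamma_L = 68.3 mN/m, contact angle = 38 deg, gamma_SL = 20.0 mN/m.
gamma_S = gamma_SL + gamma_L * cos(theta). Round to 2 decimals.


theta_rad = 38 * pi/180 = 0.663225
gamma_S = 20.0 + 68.3 * cos(0.663225)
= 73.82 mN/m

73.82


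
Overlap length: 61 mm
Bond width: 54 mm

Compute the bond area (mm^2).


Bond area = 61 * 54 = 3294 mm^2

3294


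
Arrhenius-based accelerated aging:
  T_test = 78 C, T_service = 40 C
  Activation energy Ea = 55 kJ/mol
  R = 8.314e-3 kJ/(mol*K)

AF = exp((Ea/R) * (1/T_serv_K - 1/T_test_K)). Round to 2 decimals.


T_test_K = 351.15, T_serv_K = 313.15
AF = exp((55/8.314e-3) * (1/313.15 - 1/351.15))
= 9.84

9.84


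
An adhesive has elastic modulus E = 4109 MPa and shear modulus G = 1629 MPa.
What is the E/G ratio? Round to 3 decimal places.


E/G = 4109 / 1629 = 2.522

2.522


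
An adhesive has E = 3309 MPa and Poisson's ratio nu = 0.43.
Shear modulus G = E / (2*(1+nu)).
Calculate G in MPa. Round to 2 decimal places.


G = 3309 / (2*(1+0.43))
= 3309 / 2.86
= 1156.99 MPa

1156.99


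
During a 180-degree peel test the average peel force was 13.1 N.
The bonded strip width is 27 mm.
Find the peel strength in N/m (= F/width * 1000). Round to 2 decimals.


Peel strength = F/width * 1000
= 13.1 / 27 * 1000
= 485.19 N/m

485.19


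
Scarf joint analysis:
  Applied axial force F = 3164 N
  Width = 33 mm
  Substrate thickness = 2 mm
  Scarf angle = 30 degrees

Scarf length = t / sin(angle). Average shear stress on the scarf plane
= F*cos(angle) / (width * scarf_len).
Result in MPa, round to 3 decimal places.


Scarf length = 2 / sin(30 deg) = 4.0000 mm
cos(30 deg) = 0.866025
Shear = 3164 * 0.866025 / (33 * 4.0000)
= 20.758 MPa

20.758


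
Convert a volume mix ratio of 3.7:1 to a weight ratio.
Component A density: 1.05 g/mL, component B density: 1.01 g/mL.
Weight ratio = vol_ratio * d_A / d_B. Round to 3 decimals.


= 3.7 * 1.05 / 1.01 = 3.847

3.847


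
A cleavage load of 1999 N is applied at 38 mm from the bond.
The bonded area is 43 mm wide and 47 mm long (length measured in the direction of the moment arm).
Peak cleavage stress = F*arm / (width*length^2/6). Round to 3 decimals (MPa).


Moment = 1999 * 38 = 75962 N*mm
Section modulus = 43 * 2209 / 6 = 94987 / 6 mm^3
Stress = 75962 / (94987 / 6) = 455772 / 94987
= 4.798 MPa

4.798


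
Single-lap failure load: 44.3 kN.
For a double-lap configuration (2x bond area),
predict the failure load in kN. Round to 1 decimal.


Failure load = 44.3 * 2 = 88.6 kN

88.6


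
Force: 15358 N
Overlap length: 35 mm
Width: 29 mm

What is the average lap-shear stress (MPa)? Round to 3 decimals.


Average shear stress = F / (overlap * width)
= 15358 / (35 * 29)
= 15.131 MPa

15.131


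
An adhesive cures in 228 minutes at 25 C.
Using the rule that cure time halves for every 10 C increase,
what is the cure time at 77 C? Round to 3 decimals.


Factor = 2^((77 - 25) / 10) = 36.7583
Cure time = 228 / 36.7583
= 6.203 minutes

6.203


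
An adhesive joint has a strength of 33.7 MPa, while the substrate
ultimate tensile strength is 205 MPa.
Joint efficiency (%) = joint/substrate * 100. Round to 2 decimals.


Efficiency = 33.7 / 205 * 100
= 16.44%

16.44


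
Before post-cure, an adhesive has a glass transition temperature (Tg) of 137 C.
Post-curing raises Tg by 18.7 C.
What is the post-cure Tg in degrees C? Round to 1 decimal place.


Tg_post = Tg_base + delta_Tg
= 137 + 18.7
= 155.7 C

155.7


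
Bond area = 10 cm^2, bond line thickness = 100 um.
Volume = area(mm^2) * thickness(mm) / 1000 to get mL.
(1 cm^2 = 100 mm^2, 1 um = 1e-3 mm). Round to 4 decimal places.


area_mm2 = 10 * 100 = 1000
blt_mm = 100 * 1e-3 = 0.1
vol_mm3 = 1000 * 0.1 = 100.0
vol_mL = 100.0 / 1000 = 0.1000 mL

0.1000


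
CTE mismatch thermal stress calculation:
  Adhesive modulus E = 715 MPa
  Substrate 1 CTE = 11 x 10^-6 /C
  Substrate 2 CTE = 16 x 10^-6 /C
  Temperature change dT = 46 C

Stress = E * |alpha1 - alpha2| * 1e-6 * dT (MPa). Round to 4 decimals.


delta_alpha = |11 - 16| = 5 x 10^-6/C
Stress = 715 * 5e-6 * 46
= 0.1645 MPa

0.1645


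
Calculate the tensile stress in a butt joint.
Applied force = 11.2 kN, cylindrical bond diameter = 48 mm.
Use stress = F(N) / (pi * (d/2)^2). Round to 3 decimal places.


A = pi * 24.0^2 = 1809.5574 mm^2
sigma = 11200.0 / 1809.5574 = 6.189 MPa

6.189


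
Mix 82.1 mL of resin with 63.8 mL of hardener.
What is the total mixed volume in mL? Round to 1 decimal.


Total = 82.1 + 63.8 = 145.9 mL

145.9


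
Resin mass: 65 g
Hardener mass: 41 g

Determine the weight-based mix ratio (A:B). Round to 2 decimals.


Ratio = 65 / 41 = 1.59

1.59


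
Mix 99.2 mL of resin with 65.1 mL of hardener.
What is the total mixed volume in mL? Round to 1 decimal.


Total = 99.2 + 65.1 = 164.3 mL

164.3


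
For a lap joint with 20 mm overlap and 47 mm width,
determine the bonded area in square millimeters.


Area = 20 * 47 = 940 mm^2

940


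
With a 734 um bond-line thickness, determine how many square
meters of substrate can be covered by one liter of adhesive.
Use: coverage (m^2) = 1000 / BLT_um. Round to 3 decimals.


Coverage = 1000 / 734 = 1.362 m^2

1.362


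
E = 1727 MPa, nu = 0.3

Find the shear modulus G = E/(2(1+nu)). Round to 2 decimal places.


G = 1727 / (2 * 1.30)
= 664.23 MPa

664.23


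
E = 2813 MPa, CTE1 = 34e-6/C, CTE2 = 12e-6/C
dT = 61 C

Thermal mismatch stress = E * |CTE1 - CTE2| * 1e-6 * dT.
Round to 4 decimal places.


= 2813 * 22e-6 * 61
= 3.7750 MPa

3.7750


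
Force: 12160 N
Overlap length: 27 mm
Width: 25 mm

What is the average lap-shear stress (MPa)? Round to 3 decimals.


Average shear stress = F / (overlap * width)
= 12160 / (27 * 25)
= 18.015 MPa

18.015


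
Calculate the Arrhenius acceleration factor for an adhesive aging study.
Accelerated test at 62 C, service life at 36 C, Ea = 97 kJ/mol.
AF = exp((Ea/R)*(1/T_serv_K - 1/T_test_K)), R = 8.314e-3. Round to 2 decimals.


T_test = 335.15 K, T_serv = 309.15 K
Ea/R = 97 / 0.008314 = 11667.07
AF = exp(11667.07 * (1/309.15 - 1/335.15))
= 18.68

18.68


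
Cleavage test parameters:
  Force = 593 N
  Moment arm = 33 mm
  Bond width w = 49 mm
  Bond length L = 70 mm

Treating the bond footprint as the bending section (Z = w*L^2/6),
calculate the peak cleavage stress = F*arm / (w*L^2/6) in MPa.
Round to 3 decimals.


M = 593 * 33 = 19569 N*mm
Z = 49 * 70^2 / 6 = 240100 / 6 mm^3
sigma = M / Z = 6 * 19569 / 240100 = 117414 / 240100
= 0.489 MPa

0.489


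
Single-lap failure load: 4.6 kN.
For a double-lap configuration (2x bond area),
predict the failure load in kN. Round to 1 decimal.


Failure load = 4.6 * 2 = 9.2 kN

9.2


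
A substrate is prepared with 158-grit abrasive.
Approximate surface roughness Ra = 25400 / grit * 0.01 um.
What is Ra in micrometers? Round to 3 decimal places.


Ra = 25400 / 158 * 0.01 = 1.608 um

1.608


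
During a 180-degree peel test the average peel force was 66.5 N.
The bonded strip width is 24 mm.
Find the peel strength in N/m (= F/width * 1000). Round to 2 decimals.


Peel strength = F/width * 1000
= 66.5 / 24 * 1000
= 2770.83 N/m

2770.83


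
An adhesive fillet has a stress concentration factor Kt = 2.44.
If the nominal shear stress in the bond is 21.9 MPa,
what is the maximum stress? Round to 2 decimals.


Max stress = 21.9 * 2.44 = 53.44 MPa

53.44


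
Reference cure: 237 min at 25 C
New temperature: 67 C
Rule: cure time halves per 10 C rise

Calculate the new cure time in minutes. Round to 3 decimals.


factor = 2^((67-25)/10) = 18.3792
t_new = 237 / 18.3792 = 12.895 min

12.895


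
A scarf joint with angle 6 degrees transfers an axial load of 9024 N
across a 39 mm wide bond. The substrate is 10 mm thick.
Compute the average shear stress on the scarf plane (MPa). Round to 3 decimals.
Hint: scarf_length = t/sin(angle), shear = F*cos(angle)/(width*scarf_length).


scarf_length = 10 / sin(6 deg) = 95.6677 mm
cos(6 deg) = 0.994522
shear stress = 9024 * 0.994522 / (39 * 95.6677)
= 2.405 MPa

2.405


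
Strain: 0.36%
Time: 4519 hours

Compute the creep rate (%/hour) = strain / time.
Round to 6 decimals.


Creep rate = 0.36 / 4519
= 0.000080 %/h

0.000080


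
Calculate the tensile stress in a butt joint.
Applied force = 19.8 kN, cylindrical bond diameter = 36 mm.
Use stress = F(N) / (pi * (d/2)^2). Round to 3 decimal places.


A = pi * 18.0^2 = 1017.8760 mm^2
sigma = 19800.0 / 1017.8760 = 19.452 MPa

19.452


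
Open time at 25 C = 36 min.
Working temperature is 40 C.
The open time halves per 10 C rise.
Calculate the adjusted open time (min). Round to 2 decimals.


factor = 2^((40 - 25) / 10) = 2.8284
ot = 36 / 2.8284 = 12.73 min

12.73


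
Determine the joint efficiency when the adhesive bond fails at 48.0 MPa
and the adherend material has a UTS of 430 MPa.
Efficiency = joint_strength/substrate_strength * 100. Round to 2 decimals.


Joint efficiency = 48.0 / 430 * 100
= 11.16%

11.16


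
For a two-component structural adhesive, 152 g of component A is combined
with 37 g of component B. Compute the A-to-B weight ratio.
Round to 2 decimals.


Weight ratio A:B = 152 / 37
= 4.11

4.11


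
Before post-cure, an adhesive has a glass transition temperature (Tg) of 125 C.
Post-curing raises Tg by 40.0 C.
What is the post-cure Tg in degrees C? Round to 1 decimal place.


Tg_post = Tg_base + delta_Tg
= 125 + 40.0
= 165.0 C

165.0


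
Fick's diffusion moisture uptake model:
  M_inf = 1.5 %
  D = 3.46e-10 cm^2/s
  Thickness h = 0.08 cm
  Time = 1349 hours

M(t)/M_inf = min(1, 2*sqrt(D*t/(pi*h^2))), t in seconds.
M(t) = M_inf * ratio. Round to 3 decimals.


t_sec = 1349 * 3600 = 4856400
ratio = 2*sqrt(3.46e-10*4856400/(pi*0.08^2))
= min(1, 0.578176)
= 0.578176
M(t) = 1.5 * 0.578176 = 0.867 %

0.867


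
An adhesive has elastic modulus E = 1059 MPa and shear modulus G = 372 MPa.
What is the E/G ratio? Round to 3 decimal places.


E/G = 1059 / 372 = 2.847

2.847


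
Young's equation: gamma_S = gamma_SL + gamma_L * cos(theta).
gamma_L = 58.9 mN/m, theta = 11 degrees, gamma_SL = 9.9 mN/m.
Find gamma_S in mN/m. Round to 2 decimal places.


cos(11 deg) = 0.981627
gamma_S = 9.9 + 58.9 * 0.981627
= 67.72 mN/m

67.72


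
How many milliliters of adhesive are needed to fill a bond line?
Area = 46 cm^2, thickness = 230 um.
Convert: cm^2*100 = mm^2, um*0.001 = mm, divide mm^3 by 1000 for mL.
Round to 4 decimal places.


= (46 * 100) * (230 * 0.001) / 1000
= 1.0580 mL

1.0580


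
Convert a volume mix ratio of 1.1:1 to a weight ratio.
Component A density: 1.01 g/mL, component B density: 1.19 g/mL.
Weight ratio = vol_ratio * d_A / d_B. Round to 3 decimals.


= 1.1 * 1.01 / 1.19 = 0.934

0.934


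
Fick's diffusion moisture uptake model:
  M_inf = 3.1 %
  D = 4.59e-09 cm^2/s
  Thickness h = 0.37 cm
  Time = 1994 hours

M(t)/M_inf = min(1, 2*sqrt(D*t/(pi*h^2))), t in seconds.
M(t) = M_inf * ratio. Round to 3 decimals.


t_sec = 1994 * 3600 = 7178400
ratio = 2*sqrt(4.59e-09*7178400/(pi*0.37^2))
= min(1, 0.553571)
= 0.553571
M(t) = 3.1 * 0.553571 = 1.716 %

1.716


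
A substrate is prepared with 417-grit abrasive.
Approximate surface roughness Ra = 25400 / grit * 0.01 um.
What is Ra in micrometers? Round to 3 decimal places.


Ra = 25400 / 417 * 0.01 = 0.609 um

0.609


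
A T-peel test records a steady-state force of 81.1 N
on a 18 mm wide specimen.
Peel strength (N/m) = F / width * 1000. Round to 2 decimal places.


Peel strength = 81.1 / 18 * 1000
= 4505.56 N/m

4505.56


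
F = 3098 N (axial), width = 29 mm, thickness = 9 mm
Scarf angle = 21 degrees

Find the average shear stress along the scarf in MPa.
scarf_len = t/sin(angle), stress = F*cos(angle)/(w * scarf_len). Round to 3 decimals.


scarf_len = 9/sin(21 deg) = 25.1139
cos(21 deg) = 0.933580
stress = 3098*0.933580/(29*25.1139) = 3.971 MPa

3.971


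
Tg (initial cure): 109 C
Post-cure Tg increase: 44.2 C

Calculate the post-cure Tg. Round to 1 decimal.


Post-cure Tg = 109 + 44.2 = 153.2 C

153.2


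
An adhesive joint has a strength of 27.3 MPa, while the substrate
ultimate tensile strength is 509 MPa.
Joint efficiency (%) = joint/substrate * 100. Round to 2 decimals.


Efficiency = 27.3 / 509 * 100
= 5.36%

5.36


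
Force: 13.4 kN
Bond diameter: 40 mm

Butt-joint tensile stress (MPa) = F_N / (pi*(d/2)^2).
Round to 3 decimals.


F_N = 13.4 * 1000 = 13400.0 N
A = pi*(20.0)^2 = 1256.6371 mm^2
stress = 13400.0 / 1256.6371 = 10.663 MPa

10.663


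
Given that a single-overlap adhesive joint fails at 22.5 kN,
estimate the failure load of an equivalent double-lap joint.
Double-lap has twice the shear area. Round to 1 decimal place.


Double-lap factor = 2
Expected load = 22.5 * 2 = 45.0 kN

45.0


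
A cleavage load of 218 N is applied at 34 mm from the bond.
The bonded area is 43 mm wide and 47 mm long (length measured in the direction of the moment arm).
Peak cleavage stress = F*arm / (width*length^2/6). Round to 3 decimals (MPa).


Moment = 218 * 34 = 7412 N*mm
Section modulus = 43 * 2209 / 6 = 94987 / 6 mm^3
Stress = 7412 / (94987 / 6) = 44472 / 94987
= 0.468 MPa

0.468


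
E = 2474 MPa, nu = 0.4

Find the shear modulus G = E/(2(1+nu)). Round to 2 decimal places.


G = 2474 / (2 * 1.40)
= 883.57 MPa

883.57


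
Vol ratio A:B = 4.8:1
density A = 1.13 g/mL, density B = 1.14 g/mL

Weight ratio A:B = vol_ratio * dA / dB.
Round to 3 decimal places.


Weight ratio = 4.8 * 1.13 / 1.14
= 4.758

4.758


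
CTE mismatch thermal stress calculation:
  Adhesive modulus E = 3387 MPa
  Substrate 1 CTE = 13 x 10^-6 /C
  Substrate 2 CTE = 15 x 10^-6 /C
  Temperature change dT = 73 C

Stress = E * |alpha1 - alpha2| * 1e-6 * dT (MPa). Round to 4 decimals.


delta_alpha = |13 - 15| = 2 x 10^-6/C
Stress = 3387 * 2e-6 * 73
= 0.4945 MPa

0.4945


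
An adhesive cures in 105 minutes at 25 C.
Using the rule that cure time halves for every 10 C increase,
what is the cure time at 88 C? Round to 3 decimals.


Factor = 2^((88 - 25) / 10) = 78.7932
Cure time = 105 / 78.7932
= 1.333 minutes

1.333


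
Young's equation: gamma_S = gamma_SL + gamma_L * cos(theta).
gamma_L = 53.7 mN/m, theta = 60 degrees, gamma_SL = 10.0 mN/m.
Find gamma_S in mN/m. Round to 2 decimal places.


cos(60 deg) = 0.500000
gamma_S = 10.0 + 53.7 * 0.500000
= 36.85 mN/m

36.85


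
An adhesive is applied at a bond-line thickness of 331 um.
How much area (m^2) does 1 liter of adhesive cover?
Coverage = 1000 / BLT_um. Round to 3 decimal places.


Coverage = 1000 / 331 = 3.021 m^2

3.021


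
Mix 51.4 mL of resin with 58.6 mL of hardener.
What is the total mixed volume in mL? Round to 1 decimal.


Total = 51.4 + 58.6 = 110.0 mL

110.0


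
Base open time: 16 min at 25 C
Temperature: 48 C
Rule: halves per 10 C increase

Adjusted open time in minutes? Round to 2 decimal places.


Acceleration = 2^((48-25)/10) = 4.9246
Open time = 16 / 4.9246 = 3.25 min

3.25


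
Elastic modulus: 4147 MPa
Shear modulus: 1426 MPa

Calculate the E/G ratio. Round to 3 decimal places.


E / G = 4147 / 1426 = 2.908

2.908


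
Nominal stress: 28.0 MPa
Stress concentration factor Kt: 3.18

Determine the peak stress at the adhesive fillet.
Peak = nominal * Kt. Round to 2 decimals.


Peak stress = 28.0 * 3.18
= 89.04 MPa

89.04


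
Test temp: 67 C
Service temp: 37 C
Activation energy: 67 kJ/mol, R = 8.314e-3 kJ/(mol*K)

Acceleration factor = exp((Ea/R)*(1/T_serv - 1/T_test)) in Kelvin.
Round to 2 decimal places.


AF = exp((67/0.008314)*(1/310.15 - 1/340.15))
= 9.89

9.89


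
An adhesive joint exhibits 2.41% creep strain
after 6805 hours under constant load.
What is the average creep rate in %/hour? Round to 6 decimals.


Creep rate = strain / time
= 2.41 / 6805
= 0.000354 %/h

0.000354


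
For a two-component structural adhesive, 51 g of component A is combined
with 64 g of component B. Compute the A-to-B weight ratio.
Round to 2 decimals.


Weight ratio A:B = 51 / 64
= 0.80

0.80


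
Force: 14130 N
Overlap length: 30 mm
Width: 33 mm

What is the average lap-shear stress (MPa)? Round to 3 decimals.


Average shear stress = F / (overlap * width)
= 14130 / (30 * 33)
= 14.273 MPa

14.273


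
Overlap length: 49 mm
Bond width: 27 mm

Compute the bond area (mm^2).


Bond area = 49 * 27 = 1323 mm^2

1323


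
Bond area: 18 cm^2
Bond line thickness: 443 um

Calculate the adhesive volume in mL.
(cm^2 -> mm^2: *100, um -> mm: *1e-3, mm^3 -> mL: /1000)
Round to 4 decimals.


V = 18*100 * 443*1e-3 / 1000
= 0.7974 mL

0.7974


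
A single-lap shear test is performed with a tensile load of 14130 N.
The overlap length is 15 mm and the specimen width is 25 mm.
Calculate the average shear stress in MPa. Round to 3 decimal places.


Shear stress = F / (overlap * width)
= 14130 / (15 * 25)
= 14130 / 375
= 37.680 MPa

37.680


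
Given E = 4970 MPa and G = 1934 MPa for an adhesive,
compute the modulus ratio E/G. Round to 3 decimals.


E/G ratio = 4970 / 1934 = 2.570

2.570


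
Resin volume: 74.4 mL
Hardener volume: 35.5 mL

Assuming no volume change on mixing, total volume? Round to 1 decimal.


V_total = 74.4 + 35.5 = 109.9 mL

109.9


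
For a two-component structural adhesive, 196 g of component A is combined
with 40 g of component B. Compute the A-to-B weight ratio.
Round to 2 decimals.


Weight ratio A:B = 196 / 40
= 4.90

4.90


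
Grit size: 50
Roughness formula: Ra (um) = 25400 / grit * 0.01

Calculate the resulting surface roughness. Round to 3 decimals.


Ra = 25400 / 50 * 0.01
= 5.080 um

5.080


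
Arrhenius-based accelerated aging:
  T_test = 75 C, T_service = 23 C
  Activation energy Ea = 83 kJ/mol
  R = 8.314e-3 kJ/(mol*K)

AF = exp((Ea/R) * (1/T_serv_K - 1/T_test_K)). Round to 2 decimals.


T_test_K = 348.15, T_serv_K = 296.15
AF = exp((83/8.314e-3) * (1/296.15 - 1/348.15))
= 153.69

153.69


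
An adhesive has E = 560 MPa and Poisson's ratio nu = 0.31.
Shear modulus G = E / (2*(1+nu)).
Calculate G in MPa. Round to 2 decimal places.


G = 560 / (2*(1+0.31))
= 560 / 2.62
= 213.74 MPa

213.74


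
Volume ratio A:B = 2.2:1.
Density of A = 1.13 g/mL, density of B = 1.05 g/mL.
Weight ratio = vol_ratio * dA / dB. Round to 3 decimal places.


Wt ratio = 2.2 * 1.13 / 1.05
= 2.368

2.368


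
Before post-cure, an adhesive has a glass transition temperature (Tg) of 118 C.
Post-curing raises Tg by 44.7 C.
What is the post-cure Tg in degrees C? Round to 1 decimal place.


Tg_post = Tg_base + delta_Tg
= 118 + 44.7
= 162.7 C

162.7


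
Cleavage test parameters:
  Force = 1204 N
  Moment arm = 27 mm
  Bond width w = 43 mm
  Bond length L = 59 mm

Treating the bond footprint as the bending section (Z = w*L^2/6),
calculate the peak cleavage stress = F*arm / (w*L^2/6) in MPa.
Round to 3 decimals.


M = 1204 * 27 = 32508 N*mm
Z = 43 * 59^2 / 6 = 149683 / 6 mm^3
sigma = M / Z = 6 * 32508 / 149683 = 195048 / 149683
= 1.303 MPa

1.303


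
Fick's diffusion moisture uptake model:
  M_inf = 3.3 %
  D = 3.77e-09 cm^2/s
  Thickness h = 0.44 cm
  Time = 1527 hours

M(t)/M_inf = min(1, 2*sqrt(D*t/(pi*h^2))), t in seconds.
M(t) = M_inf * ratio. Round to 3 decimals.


t_sec = 1527 * 3600 = 5497200
ratio = 2*sqrt(3.77e-09*5497200/(pi*0.44^2))
= min(1, 0.369185)
= 0.369185
M(t) = 3.3 * 0.369185 = 1.218 %

1.218


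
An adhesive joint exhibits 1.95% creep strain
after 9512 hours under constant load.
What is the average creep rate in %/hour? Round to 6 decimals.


Creep rate = strain / time
= 1.95 / 9512
= 0.000205 %/h

0.000205


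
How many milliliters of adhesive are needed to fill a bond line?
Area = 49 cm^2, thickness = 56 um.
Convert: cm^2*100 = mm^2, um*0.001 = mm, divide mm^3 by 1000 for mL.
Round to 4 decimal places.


= (49 * 100) * (56 * 0.001) / 1000
= 0.2744 mL

0.2744


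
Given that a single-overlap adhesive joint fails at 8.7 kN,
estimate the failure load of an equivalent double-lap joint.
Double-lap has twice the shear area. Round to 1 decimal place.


Double-lap factor = 2
Expected load = 8.7 * 2 = 17.4 kN

17.4


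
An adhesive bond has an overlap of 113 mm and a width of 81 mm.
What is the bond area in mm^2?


Bond area = overlap * width
= 113 * 81
= 9153 mm^2

9153


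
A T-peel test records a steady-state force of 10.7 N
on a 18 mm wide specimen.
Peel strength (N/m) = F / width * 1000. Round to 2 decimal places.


Peel strength = 10.7 / 18 * 1000
= 594.44 N/m

594.44


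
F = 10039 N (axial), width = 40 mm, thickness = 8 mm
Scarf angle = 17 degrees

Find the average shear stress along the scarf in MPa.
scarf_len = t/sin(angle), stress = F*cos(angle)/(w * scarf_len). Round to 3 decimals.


scarf_len = 8/sin(17 deg) = 27.3624
cos(17 deg) = 0.956305
stress = 10039*0.956305/(40*27.3624) = 8.771 MPa

8.771


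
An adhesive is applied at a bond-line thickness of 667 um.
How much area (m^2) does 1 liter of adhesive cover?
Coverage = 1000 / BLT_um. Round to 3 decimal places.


Coverage = 1000 / 667 = 1.499 m^2

1.499


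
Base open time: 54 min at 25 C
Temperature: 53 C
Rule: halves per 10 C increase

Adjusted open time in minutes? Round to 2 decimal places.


Acceleration = 2^((53-25)/10) = 6.9644
Open time = 54 / 6.9644 = 7.75 min

7.75


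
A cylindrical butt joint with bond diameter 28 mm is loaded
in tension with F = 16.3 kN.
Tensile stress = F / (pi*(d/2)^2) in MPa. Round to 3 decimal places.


Area = pi * (28/2)^2 = 615.7522 mm^2
Stress = 16.3*1000 / 615.7522
= 26.472 MPa

26.472


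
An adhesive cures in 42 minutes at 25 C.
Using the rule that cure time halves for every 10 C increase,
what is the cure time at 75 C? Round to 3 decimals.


Factor = 2^((75 - 25) / 10) = 32.0000
Cure time = 42 / 32.0000
= 1.313 minutes

1.313


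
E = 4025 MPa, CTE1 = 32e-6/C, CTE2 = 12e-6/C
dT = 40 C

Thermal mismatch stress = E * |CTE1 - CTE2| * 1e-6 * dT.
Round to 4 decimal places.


= 4025 * 20e-6 * 40
= 3.2200 MPa

3.2200


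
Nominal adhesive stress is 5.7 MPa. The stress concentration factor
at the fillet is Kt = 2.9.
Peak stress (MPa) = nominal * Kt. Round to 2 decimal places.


Peak = 5.7 * 2.9 = 16.53 MPa

16.53


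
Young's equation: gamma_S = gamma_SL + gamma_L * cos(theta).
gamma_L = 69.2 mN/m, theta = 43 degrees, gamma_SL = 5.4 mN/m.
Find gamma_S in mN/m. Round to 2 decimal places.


cos(43 deg) = 0.731354
gamma_S = 5.4 + 69.2 * 0.731354
= 56.01 mN/m

56.01


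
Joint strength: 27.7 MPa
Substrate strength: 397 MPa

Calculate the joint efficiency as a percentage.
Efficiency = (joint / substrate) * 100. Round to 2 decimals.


Efficiency = (27.7 / 397) * 100 = 6.98%

6.98


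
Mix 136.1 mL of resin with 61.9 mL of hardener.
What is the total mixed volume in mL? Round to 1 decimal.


Total = 136.1 + 61.9 = 198.0 mL

198.0


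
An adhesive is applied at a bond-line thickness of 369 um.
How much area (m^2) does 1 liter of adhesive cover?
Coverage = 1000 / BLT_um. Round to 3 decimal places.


Coverage = 1000 / 369 = 2.710 m^2

2.710


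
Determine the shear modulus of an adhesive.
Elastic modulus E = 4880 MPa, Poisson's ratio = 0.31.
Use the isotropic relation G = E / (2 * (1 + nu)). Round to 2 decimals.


G = 4880 / (2*(1+0.31)) = 4880 / 2.62
= 1862.60 MPa

1862.60


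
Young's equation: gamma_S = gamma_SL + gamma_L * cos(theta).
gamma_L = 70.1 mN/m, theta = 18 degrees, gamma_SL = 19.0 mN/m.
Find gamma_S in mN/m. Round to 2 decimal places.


cos(18 deg) = 0.951057
gamma_S = 19.0 + 70.1 * 0.951057
= 85.67 mN/m

85.67


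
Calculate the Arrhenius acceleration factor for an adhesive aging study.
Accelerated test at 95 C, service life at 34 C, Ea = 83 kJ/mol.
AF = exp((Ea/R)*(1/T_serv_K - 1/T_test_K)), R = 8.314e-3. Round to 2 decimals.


T_test = 368.15 K, T_serv = 307.15 K
Ea/R = 83 / 0.008314 = 9983.16
AF = exp(9983.16 * (1/307.15 - 1/368.15))
= 218.21

218.21


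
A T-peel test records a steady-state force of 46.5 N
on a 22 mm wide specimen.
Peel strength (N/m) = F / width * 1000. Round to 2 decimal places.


Peel strength = 46.5 / 22 * 1000
= 2113.64 N/m

2113.64


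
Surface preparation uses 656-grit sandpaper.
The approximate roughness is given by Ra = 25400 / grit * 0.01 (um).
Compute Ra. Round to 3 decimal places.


Ra = 25400 / 656 * 0.01
= 254 / 656
= 0.387 um

0.387


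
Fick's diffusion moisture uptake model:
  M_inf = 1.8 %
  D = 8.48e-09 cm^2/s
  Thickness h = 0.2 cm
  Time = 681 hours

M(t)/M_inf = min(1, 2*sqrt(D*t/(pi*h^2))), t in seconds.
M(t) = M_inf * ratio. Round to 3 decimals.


t_sec = 681 * 3600 = 2451600
ratio = 2*sqrt(8.48e-09*2451600/(pi*0.2^2))
= min(1, 0.813482)
= 0.813482
M(t) = 1.8 * 0.813482 = 1.464 %

1.464


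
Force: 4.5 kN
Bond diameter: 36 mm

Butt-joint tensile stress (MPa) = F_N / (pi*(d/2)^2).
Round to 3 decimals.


F_N = 4.5 * 1000 = 4500.0 N
A = pi*(18.0)^2 = 1017.8760 mm^2
stress = 4500.0 / 1017.8760 = 4.421 MPa

4.421


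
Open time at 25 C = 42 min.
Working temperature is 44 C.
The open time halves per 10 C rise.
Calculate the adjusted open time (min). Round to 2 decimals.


factor = 2^((44 - 25) / 10) = 3.7321
ot = 42 / 3.7321 = 11.25 min

11.25


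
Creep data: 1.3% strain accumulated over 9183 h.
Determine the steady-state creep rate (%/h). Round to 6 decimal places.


Rate = 1.3 / 9183 = 0.000142 %/h

0.000142


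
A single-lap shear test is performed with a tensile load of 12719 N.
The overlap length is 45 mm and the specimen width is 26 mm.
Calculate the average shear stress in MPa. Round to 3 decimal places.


Shear stress = F / (overlap * width)
= 12719 / (45 * 26)
= 12719 / 1170
= 10.871 MPa

10.871


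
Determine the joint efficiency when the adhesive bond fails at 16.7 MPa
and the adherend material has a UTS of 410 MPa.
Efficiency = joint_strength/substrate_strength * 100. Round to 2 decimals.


Joint efficiency = 16.7 / 410 * 100
= 4.07%

4.07


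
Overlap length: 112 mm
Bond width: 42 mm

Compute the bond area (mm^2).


Bond area = 112 * 42 = 4704 mm^2

4704


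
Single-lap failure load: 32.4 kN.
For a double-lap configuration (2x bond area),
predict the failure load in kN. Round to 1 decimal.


Failure load = 32.4 * 2 = 64.8 kN

64.8


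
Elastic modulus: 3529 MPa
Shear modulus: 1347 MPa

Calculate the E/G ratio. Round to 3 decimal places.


E / G = 3529 / 1347 = 2.620

2.620


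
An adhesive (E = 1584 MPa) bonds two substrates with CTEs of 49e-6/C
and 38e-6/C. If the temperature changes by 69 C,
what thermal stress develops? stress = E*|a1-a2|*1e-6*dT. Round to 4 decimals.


Stress = 1584 * |49 - 38| * 1e-6 * 69
= 1.2023 MPa

1.2023


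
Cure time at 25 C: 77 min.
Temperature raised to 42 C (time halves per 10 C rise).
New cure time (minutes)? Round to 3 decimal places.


Acceleration factor = 2^(17/10) = 3.2490
New time = 77 / 3.2490 = 23.700 min

23.700


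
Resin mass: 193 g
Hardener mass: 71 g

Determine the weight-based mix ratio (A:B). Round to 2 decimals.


Ratio = 193 / 71 = 2.72

2.72


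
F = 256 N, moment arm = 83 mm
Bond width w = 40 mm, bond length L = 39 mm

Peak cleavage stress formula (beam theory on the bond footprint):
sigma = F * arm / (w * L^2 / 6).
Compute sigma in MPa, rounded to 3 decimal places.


sigma = (256 * 83) / (40 * 1521 / 6)
= 21248 * 6 / 60840
= 127488 / 60840
= 2.095 MPa

2.095


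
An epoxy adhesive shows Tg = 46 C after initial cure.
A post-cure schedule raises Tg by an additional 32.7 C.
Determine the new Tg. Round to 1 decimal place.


New Tg = 46 + 32.7
= 78.7 C

78.7


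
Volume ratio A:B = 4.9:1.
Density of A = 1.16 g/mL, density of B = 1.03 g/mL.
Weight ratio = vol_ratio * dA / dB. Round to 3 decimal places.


Wt ratio = 4.9 * 1.16 / 1.03
= 5.518

5.518


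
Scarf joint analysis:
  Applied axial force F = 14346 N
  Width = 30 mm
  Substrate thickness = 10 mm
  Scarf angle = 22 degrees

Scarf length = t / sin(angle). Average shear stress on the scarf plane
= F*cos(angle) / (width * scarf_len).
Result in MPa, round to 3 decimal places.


Scarf length = 10 / sin(22 deg) = 26.6947 mm
cos(22 deg) = 0.927184
Shear = 14346 * 0.927184 / (30 * 26.6947)
= 16.609 MPa

16.609


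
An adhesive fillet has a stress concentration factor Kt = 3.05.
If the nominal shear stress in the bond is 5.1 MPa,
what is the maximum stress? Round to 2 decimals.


Max stress = 5.1 * 3.05 = 15.56 MPa

15.56


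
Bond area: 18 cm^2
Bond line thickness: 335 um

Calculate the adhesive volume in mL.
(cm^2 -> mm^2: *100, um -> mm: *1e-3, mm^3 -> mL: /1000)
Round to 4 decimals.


V = 18*100 * 335*1e-3 / 1000
= 0.6030 mL

0.6030


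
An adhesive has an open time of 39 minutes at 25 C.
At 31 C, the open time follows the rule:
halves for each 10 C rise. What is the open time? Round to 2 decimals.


Factor = 2^((31-25)/10) = 1.5157
Open time = 39 / 1.5157 = 25.73 min

25.73


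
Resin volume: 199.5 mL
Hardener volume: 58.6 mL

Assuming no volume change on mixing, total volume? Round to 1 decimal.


V_total = 199.5 + 58.6 = 258.1 mL

258.1


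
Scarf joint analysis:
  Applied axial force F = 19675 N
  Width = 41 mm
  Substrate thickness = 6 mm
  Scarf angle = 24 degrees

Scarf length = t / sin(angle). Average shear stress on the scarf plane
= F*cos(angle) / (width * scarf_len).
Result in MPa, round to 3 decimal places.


Scarf length = 6 / sin(24 deg) = 14.7516 mm
cos(24 deg) = 0.913545
Shear = 19675 * 0.913545 / (41 * 14.7516)
= 29.718 MPa

29.718


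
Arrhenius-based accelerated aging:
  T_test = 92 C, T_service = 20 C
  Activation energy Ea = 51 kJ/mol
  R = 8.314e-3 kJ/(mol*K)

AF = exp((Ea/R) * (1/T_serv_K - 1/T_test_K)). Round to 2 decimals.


T_test_K = 365.15, T_serv_K = 293.15
AF = exp((51/8.314e-3) * (1/293.15 - 1/365.15))
= 61.93

61.93


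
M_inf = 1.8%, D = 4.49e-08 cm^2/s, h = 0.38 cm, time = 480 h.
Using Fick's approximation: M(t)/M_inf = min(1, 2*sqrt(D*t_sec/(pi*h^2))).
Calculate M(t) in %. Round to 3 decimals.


t = 1728000 s
ratio = min(1, 2*sqrt(4.49e-08*1728000/(pi*0.1444)))
= 0.827116
M(t) = 1.8 * 0.827116 = 1.489%

1.489
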